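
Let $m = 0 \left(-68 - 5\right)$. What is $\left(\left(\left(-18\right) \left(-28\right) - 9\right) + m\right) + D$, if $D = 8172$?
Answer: $8667$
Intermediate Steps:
$m = 0$ ($m = 0 \left(-73\right) = 0$)
$\left(\left(\left(-18\right) \left(-28\right) - 9\right) + m\right) + D = \left(\left(\left(-18\right) \left(-28\right) - 9\right) + 0\right) + 8172 = \left(\left(504 - 9\right) + 0\right) + 8172 = \left(495 + 0\right) + 8172 = 495 + 8172 = 8667$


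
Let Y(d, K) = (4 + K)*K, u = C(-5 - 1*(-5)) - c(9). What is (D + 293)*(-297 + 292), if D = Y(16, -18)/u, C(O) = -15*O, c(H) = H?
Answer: -1325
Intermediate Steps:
u = -9 (u = -15*(-5 - 1*(-5)) - 1*9 = -15*(-5 + 5) - 9 = -15*0 - 9 = 0 - 9 = -9)
Y(d, K) = K*(4 + K)
D = -28 (D = -18*(4 - 18)/(-9) = -18*(-14)*(-⅑) = 252*(-⅑) = -28)
(D + 293)*(-297 + 292) = (-28 + 293)*(-297 + 292) = 265*(-5) = -1325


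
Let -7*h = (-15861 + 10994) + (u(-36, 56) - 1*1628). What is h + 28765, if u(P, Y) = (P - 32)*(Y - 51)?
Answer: 208190/7 ≈ 29741.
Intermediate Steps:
u(P, Y) = (-51 + Y)*(-32 + P) (u(P, Y) = (-32 + P)*(-51 + Y) = (-51 + Y)*(-32 + P))
h = 6835/7 (h = -((-15861 + 10994) + ((1632 - 51*(-36) - 32*56 - 36*56) - 1*1628))/7 = -(-4867 + ((1632 + 1836 - 1792 - 2016) - 1628))/7 = -(-4867 + (-340 - 1628))/7 = -(-4867 - 1968)/7 = -⅐*(-6835) = 6835/7 ≈ 976.43)
h + 28765 = 6835/7 + 28765 = 208190/7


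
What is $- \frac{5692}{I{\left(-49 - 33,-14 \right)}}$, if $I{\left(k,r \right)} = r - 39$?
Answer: $\frac{5692}{53} \approx 107.4$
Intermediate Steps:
$I{\left(k,r \right)} = -39 + r$
$- \frac{5692}{I{\left(-49 - 33,-14 \right)}} = - \frac{5692}{-39 - 14} = - \frac{5692}{-53} = \left(-5692\right) \left(- \frac{1}{53}\right) = \frac{5692}{53}$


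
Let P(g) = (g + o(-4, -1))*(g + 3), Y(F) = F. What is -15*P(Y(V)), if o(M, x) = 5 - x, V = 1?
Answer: -420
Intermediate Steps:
P(g) = (3 + g)*(6 + g) (P(g) = (g + (5 - 1*(-1)))*(g + 3) = (g + (5 + 1))*(3 + g) = (g + 6)*(3 + g) = (6 + g)*(3 + g) = (3 + g)*(6 + g))
-15*P(Y(V)) = -15*(18 + 1**2 + 9*1) = -15*(18 + 1 + 9) = -15*28 = -420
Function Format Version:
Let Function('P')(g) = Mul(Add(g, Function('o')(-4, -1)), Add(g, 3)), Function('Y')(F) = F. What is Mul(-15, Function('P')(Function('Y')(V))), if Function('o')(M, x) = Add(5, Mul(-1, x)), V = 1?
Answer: -420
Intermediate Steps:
Function('P')(g) = Mul(Add(3, g), Add(6, g)) (Function('P')(g) = Mul(Add(g, Add(5, Mul(-1, -1))), Add(g, 3)) = Mul(Add(g, Add(5, 1)), Add(3, g)) = Mul(Add(g, 6), Add(3, g)) = Mul(Add(6, g), Add(3, g)) = Mul(Add(3, g), Add(6, g)))
Mul(-15, Function('P')(Function('Y')(V))) = Mul(-15, Add(18, Pow(1, 2), Mul(9, 1))) = Mul(-15, Add(18, 1, 9)) = Mul(-15, 28) = -420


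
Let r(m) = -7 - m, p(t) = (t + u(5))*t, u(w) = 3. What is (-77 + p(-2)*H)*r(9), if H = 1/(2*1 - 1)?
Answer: 1264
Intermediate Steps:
H = 1 (H = 1/(2 - 1) = 1/1 = 1)
p(t) = t*(3 + t) (p(t) = (t + 3)*t = (3 + t)*t = t*(3 + t))
(-77 + p(-2)*H)*r(9) = (-77 - 2*(3 - 2)*1)*(-7 - 1*9) = (-77 - 2*1*1)*(-7 - 9) = (-77 - 2*1)*(-16) = (-77 - 2)*(-16) = -79*(-16) = 1264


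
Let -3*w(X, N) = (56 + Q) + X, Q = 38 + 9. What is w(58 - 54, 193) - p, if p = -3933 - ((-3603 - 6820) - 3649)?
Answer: -30524/3 ≈ -10175.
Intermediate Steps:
Q = 47
w(X, N) = -103/3 - X/3 (w(X, N) = -((56 + 47) + X)/3 = -(103 + X)/3 = -103/3 - X/3)
p = 10139 (p = -3933 - (-10423 - 3649) = -3933 - 1*(-14072) = -3933 + 14072 = 10139)
w(58 - 54, 193) - p = (-103/3 - (58 - 54)/3) - 1*10139 = (-103/3 - ⅓*4) - 10139 = (-103/3 - 4/3) - 10139 = -107/3 - 10139 = -30524/3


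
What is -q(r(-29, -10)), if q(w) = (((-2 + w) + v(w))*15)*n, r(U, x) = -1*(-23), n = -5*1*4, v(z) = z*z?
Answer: 165000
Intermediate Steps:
v(z) = z²
n = -20 (n = -5*4 = -20)
r(U, x) = 23
q(w) = 600 - 300*w - 300*w² (q(w) = (((-2 + w) + w²)*15)*(-20) = ((-2 + w + w²)*15)*(-20) = (-30 + 15*w + 15*w²)*(-20) = 600 - 300*w - 300*w²)
-q(r(-29, -10)) = -(600 - 300*23 - 300*23²) = -(600 - 6900 - 300*529) = -(600 - 6900 - 158700) = -1*(-165000) = 165000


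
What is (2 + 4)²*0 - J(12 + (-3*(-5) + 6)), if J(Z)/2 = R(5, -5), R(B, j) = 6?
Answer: -12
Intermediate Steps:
J(Z) = 12 (J(Z) = 2*6 = 12)
(2 + 4)²*0 - J(12 + (-3*(-5) + 6)) = (2 + 4)²*0 - 1*12 = 6²*0 - 12 = 36*0 - 12 = 0 - 12 = -12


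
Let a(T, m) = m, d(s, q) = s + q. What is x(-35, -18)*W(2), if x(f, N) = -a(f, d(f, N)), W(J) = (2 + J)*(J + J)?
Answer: 848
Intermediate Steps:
W(J) = 2*J*(2 + J) (W(J) = (2 + J)*(2*J) = 2*J*(2 + J))
d(s, q) = q + s
x(f, N) = -N - f (x(f, N) = -(N + f) = -N - f)
x(-35, -18)*W(2) = (-1*(-18) - 1*(-35))*(2*2*(2 + 2)) = (18 + 35)*(2*2*4) = 53*16 = 848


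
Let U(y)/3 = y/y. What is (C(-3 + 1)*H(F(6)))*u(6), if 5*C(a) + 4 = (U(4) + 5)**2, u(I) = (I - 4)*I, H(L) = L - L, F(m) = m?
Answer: 0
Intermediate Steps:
U(y) = 3 (U(y) = 3*(y/y) = 3*1 = 3)
H(L) = 0
u(I) = I*(-4 + I) (u(I) = (-4 + I)*I = I*(-4 + I))
C(a) = 12 (C(a) = -4/5 + (3 + 5)**2/5 = -4/5 + (1/5)*8**2 = -4/5 + (1/5)*64 = -4/5 + 64/5 = 12)
(C(-3 + 1)*H(F(6)))*u(6) = (12*0)*(6*(-4 + 6)) = 0*(6*2) = 0*12 = 0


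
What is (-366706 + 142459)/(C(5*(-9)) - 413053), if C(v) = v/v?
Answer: 74749/137684 ≈ 0.54290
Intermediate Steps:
C(v) = 1
(-366706 + 142459)/(C(5*(-9)) - 413053) = (-366706 + 142459)/(1 - 413053) = -224247/(-413052) = -224247*(-1/413052) = 74749/137684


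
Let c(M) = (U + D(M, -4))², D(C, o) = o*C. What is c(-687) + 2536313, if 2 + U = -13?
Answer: 10005602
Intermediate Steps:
D(C, o) = C*o
U = -15 (U = -2 - 13 = -15)
c(M) = (-15 - 4*M)² (c(M) = (-15 + M*(-4))² = (-15 - 4*M)²)
c(-687) + 2536313 = (15 + 4*(-687))² + 2536313 = (15 - 2748)² + 2536313 = (-2733)² + 2536313 = 7469289 + 2536313 = 10005602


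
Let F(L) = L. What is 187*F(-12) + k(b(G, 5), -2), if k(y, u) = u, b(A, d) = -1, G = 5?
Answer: -2246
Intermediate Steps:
187*F(-12) + k(b(G, 5), -2) = 187*(-12) - 2 = -2244 - 2 = -2246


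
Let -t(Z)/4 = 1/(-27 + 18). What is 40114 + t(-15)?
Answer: 361030/9 ≈ 40114.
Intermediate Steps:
t(Z) = 4/9 (t(Z) = -4/(-27 + 18) = -4/(-9) = -4*(-1/9) = 4/9)
40114 + t(-15) = 40114 + 4/9 = 361030/9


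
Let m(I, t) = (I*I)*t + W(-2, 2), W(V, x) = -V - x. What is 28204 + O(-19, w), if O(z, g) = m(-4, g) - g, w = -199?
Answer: 25219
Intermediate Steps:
m(I, t) = t*I² (m(I, t) = (I*I)*t + (-1*(-2) - 1*2) = I²*t + (2 - 2) = t*I² + 0 = t*I²)
O(z, g) = 15*g (O(z, g) = g*(-4)² - g = g*16 - g = 16*g - g = 15*g)
28204 + O(-19, w) = 28204 + 15*(-199) = 28204 - 2985 = 25219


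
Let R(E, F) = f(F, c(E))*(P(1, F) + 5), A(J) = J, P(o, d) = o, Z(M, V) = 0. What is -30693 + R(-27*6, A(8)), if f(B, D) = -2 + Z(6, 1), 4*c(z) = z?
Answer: -30705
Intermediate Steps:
c(z) = z/4
f(B, D) = -2 (f(B, D) = -2 + 0 = -2)
R(E, F) = -12 (R(E, F) = -2*(1 + 5) = -2*6 = -12)
-30693 + R(-27*6, A(8)) = -30693 - 12 = -30705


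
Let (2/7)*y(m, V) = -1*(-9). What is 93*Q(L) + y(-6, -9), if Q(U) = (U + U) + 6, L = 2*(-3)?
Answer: -1053/2 ≈ -526.50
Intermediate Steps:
L = -6
Q(U) = 6 + 2*U (Q(U) = 2*U + 6 = 6 + 2*U)
y(m, V) = 63/2 (y(m, V) = 7*(-1*(-9))/2 = (7/2)*9 = 63/2)
93*Q(L) + y(-6, -9) = 93*(6 + 2*(-6)) + 63/2 = 93*(6 - 12) + 63/2 = 93*(-6) + 63/2 = -558 + 63/2 = -1053/2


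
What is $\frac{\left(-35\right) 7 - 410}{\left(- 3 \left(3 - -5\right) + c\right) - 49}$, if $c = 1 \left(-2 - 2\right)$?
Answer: $\frac{655}{77} \approx 8.5065$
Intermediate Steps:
$c = -4$ ($c = 1 \left(-4\right) = -4$)
$\frac{\left(-35\right) 7 - 410}{\left(- 3 \left(3 - -5\right) + c\right) - 49} = \frac{\left(-35\right) 7 - 410}{\left(- 3 \left(3 - -5\right) - 4\right) - 49} = \frac{-245 - 410}{\left(- 3 \left(3 + 5\right) - 4\right) - 49} = - \frac{655}{\left(\left(-3\right) 8 - 4\right) - 49} = - \frac{655}{\left(-24 - 4\right) - 49} = - \frac{655}{-28 - 49} = - \frac{655}{-77} = \left(-655\right) \left(- \frac{1}{77}\right) = \frac{655}{77}$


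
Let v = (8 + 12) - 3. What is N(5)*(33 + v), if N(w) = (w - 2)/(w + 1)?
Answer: 25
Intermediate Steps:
N(w) = (-2 + w)/(1 + w)
v = 17 (v = 20 - 3 = 17)
N(5)*(33 + v) = ((-2 + 5)/(1 + 5))*(33 + 17) = (3/6)*50 = ((⅙)*3)*50 = (½)*50 = 25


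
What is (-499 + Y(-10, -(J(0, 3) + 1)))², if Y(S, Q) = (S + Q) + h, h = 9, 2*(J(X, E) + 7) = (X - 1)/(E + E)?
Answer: 35129329/144 ≈ 2.4395e+5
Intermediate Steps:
J(X, E) = -7 + (-1 + X)/(4*E) (J(X, E) = -7 + ((X - 1)/(E + E))/2 = -7 + ((-1 + X)/((2*E)))/2 = -7 + ((-1 + X)*(1/(2*E)))/2 = -7 + ((-1 + X)/(2*E))/2 = -7 + (-1 + X)/(4*E))
Y(S, Q) = 9 + Q + S (Y(S, Q) = (S + Q) + 9 = (Q + S) + 9 = 9 + Q + S)
(-499 + Y(-10, -(J(0, 3) + 1)))² = (-499 + (9 - ((¼)*(-1 + 0 - 28*3)/3 + 1) - 10))² = (-499 + (9 - ((¼)*(⅓)*(-1 + 0 - 84) + 1) - 10))² = (-499 + (9 - ((¼)*(⅓)*(-85) + 1) - 10))² = (-499 + (9 - (-85/12 + 1) - 10))² = (-499 + (9 - 1*(-73/12) - 10))² = (-499 + (9 + 73/12 - 10))² = (-499 + 61/12)² = (-5927/12)² = 35129329/144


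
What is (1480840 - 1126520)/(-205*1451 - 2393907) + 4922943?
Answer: 6624710682023/1345681 ≈ 4.9229e+6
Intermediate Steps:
(1480840 - 1126520)/(-205*1451 - 2393907) + 4922943 = 354320/(-297455 - 2393907) + 4922943 = 354320/(-2691362) + 4922943 = 354320*(-1/2691362) + 4922943 = -177160/1345681 + 4922943 = 6624710682023/1345681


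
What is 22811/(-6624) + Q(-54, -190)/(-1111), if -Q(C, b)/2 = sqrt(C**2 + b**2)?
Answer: -22811/6624 + 4*sqrt(9754)/1111 ≈ -3.0881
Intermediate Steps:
Q(C, b) = -2*sqrt(C**2 + b**2)
22811/(-6624) + Q(-54, -190)/(-1111) = 22811/(-6624) - 2*sqrt((-54)**2 + (-190)**2)/(-1111) = 22811*(-1/6624) - 2*sqrt(2916 + 36100)*(-1/1111) = -22811/6624 - 4*sqrt(9754)*(-1/1111) = -22811/6624 + 4*sqrt(9754)/1111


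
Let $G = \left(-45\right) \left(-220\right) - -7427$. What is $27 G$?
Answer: $467829$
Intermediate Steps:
$G = 17327$ ($G = 9900 + 7427 = 17327$)
$27 G = 27 \cdot 17327 = 467829$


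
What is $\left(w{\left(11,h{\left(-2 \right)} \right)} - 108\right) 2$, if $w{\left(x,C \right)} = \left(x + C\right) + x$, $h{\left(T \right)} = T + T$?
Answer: $-180$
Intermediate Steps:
$h{\left(T \right)} = 2 T$
$w{\left(x,C \right)} = C + 2 x$ ($w{\left(x,C \right)} = \left(C + x\right) + x = C + 2 x$)
$\left(w{\left(11,h{\left(-2 \right)} \right)} - 108\right) 2 = \left(\left(2 \left(-2\right) + 2 \cdot 11\right) - 108\right) 2 = \left(\left(-4 + 22\right) - 108\right) 2 = \left(18 - 108\right) 2 = \left(-90\right) 2 = -180$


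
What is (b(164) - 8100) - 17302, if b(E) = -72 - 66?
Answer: -25540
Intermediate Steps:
b(E) = -138
(b(164) - 8100) - 17302 = (-138 - 8100) - 17302 = -8238 - 17302 = -25540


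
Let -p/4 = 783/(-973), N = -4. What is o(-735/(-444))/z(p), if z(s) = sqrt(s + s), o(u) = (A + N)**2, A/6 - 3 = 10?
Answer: 1369*sqrt(169302)/261 ≈ 2158.2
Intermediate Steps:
A = 78 (A = 18 + 6*10 = 18 + 60 = 78)
o(u) = 5476 (o(u) = (78 - 4)**2 = 74**2 = 5476)
p = 3132/973 (p = -3132/(-973) = -3132*(-1)/973 = -4*(-783/973) = 3132/973 ≈ 3.2189)
z(s) = sqrt(2)*sqrt(s) (z(s) = sqrt(2*s) = sqrt(2)*sqrt(s))
o(-735/(-444))/z(p) = 5476/((sqrt(2)*sqrt(3132/973))) = 5476/((sqrt(2)*(6*sqrt(84651)/973))) = 5476/((6*sqrt(169302)/973)) = 5476*(sqrt(169302)/1044) = 1369*sqrt(169302)/261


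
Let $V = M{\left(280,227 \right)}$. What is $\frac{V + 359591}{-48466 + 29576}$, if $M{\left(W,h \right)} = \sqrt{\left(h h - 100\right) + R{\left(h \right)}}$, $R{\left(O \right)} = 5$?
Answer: $- \frac{359591}{18890} - \frac{\sqrt{51434}}{18890} \approx -19.048$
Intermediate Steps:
$M{\left(W,h \right)} = \sqrt{-95 + h^{2}}$ ($M{\left(W,h \right)} = \sqrt{\left(h h - 100\right) + 5} = \sqrt{\left(h^{2} - 100\right) + 5} = \sqrt{\left(-100 + h^{2}\right) + 5} = \sqrt{-95 + h^{2}}$)
$V = \sqrt{51434}$ ($V = \sqrt{-95 + 227^{2}} = \sqrt{-95 + 51529} = \sqrt{51434} \approx 226.79$)
$\frac{V + 359591}{-48466 + 29576} = \frac{\sqrt{51434} + 359591}{-48466 + 29576} = \frac{359591 + \sqrt{51434}}{-18890} = \left(359591 + \sqrt{51434}\right) \left(- \frac{1}{18890}\right) = - \frac{359591}{18890} - \frac{\sqrt{51434}}{18890}$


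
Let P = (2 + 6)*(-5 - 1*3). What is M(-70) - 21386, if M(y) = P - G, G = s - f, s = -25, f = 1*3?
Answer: -21422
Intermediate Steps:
f = 3
P = -64 (P = 8*(-5 - 3) = 8*(-8) = -64)
G = -28 (G = -25 - 1*3 = -25 - 3 = -28)
M(y) = -36 (M(y) = -64 - 1*(-28) = -64 + 28 = -36)
M(-70) - 21386 = -36 - 21386 = -21422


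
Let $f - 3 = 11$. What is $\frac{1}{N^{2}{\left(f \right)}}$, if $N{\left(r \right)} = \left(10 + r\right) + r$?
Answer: $\frac{1}{1444} \approx 0.00069252$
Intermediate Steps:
$f = 14$ ($f = 3 + 11 = 14$)
$N{\left(r \right)} = 10 + 2 r$
$\frac{1}{N^{2}{\left(f \right)}} = \frac{1}{\left(10 + 2 \cdot 14\right)^{2}} = \frac{1}{\left(10 + 28\right)^{2}} = \frac{1}{38^{2}} = \frac{1}{1444}$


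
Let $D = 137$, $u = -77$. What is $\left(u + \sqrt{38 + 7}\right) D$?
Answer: $-10549 + 411 \sqrt{5} \approx -9630.0$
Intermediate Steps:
$\left(u + \sqrt{38 + 7}\right) D = \left(-77 + \sqrt{38 + 7}\right) 137 = \left(-77 + \sqrt{45}\right) 137 = \left(-77 + 3 \sqrt{5}\right) 137 = -10549 + 411 \sqrt{5}$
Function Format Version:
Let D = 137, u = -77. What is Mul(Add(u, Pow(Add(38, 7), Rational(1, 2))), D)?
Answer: Add(-10549, Mul(411, Pow(5, Rational(1, 2)))) ≈ -9630.0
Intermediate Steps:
Mul(Add(u, Pow(Add(38, 7), Rational(1, 2))), D) = Mul(Add(-77, Pow(Add(38, 7), Rational(1, 2))), 137) = Mul(Add(-77, Pow(45, Rational(1, 2))), 137) = Mul(Add(-77, Mul(3, Pow(5, Rational(1, 2)))), 137) = Add(-10549, Mul(411, Pow(5, Rational(1, 2))))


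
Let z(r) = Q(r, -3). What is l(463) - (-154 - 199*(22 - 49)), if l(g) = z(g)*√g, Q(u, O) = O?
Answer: -5219 - 3*√463 ≈ -5283.6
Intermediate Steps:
z(r) = -3
l(g) = -3*√g
l(463) - (-154 - 199*(22 - 49)) = -3*√463 - (-154 - 199*(22 - 49)) = -3*√463 - (-154 - 199*(-27)) = -3*√463 - (-154 + 5373) = -3*√463 - 1*5219 = -3*√463 - 5219 = -5219 - 3*√463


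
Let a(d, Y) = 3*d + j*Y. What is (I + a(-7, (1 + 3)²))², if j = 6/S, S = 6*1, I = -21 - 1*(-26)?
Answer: 0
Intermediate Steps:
I = 5 (I = -21 + 26 = 5)
S = 6
j = 1 (j = 6/6 = 6*(⅙) = 1)
a(d, Y) = Y + 3*d (a(d, Y) = 3*d + 1*Y = 3*d + Y = Y + 3*d)
(I + a(-7, (1 + 3)²))² = (5 + ((1 + 3)² + 3*(-7)))² = (5 + (4² - 21))² = (5 + (16 - 21))² = (5 - 5)² = 0² = 0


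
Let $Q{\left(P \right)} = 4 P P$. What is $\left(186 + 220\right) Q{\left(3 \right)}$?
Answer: $14616$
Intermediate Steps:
$Q{\left(P \right)} = 4 P^{2}$
$\left(186 + 220\right) Q{\left(3 \right)} = \left(186 + 220\right) 4 \cdot 3^{2} = 406 \cdot 4 \cdot 9 = 406 \cdot 36 = 14616$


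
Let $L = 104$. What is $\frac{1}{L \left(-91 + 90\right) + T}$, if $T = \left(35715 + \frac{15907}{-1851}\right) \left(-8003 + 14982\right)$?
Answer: $\frac{1851}{461259769778} \approx 4.0129 \cdot 10^{-9}$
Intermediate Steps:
$T = \frac{461259962282}{1851}$ ($T = \left(35715 + 15907 \left(- \frac{1}{1851}\right)\right) 6979 = \left(35715 - \frac{15907}{1851}\right) 6979 = \frac{66092558}{1851} \cdot 6979 = \frac{461259962282}{1851} \approx 2.492 \cdot 10^{8}$)
$\frac{1}{L \left(-91 + 90\right) + T} = \frac{1}{104 \left(-91 + 90\right) + \frac{461259962282}{1851}} = \frac{1}{104 \left(-1\right) + \frac{461259962282}{1851}} = \frac{1}{-104 + \frac{461259962282}{1851}} = \frac{1}{\frac{461259769778}{1851}} = \frac{1851}{461259769778}$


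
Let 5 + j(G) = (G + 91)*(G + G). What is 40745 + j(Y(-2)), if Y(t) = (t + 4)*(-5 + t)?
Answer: 38584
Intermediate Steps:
Y(t) = (-5 + t)*(4 + t) (Y(t) = (4 + t)*(-5 + t) = (-5 + t)*(4 + t))
j(G) = -5 + 2*G*(91 + G) (j(G) = -5 + (G + 91)*(G + G) = -5 + (91 + G)*(2*G) = -5 + 2*G*(91 + G))
40745 + j(Y(-2)) = 40745 + (-5 + 2*(-20 + (-2)² - 1*(-2))² + 182*(-20 + (-2)² - 1*(-2))) = 40745 + (-5 + 2*(-20 + 4 + 2)² + 182*(-20 + 4 + 2)) = 40745 + (-5 + 2*(-14)² + 182*(-14)) = 40745 + (-5 + 2*196 - 2548) = 40745 + (-5 + 392 - 2548) = 40745 - 2161 = 38584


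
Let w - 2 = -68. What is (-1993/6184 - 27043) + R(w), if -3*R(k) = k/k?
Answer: -501713899/18552 ≈ -27044.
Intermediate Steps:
w = -66 (w = 2 - 68 = -66)
R(k) = -⅓ (R(k) = -k/(3*k) = -⅓*1 = -⅓)
(-1993/6184 - 27043) + R(w) = (-1993/6184 - 27043) - ⅓ = -167235905/6184 - ⅓ = -501713899/18552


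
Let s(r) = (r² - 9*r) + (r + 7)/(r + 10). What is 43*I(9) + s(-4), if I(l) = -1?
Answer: 19/2 ≈ 9.5000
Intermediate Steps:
s(r) = r² - 9*r + (7 + r)/(10 + r) (s(r) = (r² - 9*r) + (7 + r)/(10 + r) = r² - 9*r + (7 + r)/(10 + r))
43*I(9) + s(-4) = 43*(-1) + (7 + (-4)² + (-4)³ - 89*(-4))/(10 - 4) = -43 + (7 + 16 - 64 + 356)/6 = -43 + (⅙)*315 = -43 + 105/2 = 19/2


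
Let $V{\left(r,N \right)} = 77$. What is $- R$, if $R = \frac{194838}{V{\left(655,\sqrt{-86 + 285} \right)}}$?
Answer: $- \frac{27834}{11} \approx -2530.4$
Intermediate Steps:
$R = \frac{27834}{11}$ ($R = \frac{194838}{77} = 194838 \cdot \frac{1}{77} = \frac{27834}{11} \approx 2530.4$)
$- R = \left(-1\right) \frac{27834}{11} = - \frac{27834}{11}$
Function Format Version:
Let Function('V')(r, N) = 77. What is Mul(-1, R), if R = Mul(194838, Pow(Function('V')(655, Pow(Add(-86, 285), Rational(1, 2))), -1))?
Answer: Rational(-27834, 11) ≈ -2530.4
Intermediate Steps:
R = Rational(27834, 11) (R = Mul(194838, Pow(77, -1)) = Mul(194838, Rational(1, 77)) = Rational(27834, 11) ≈ 2530.4)
Mul(-1, R) = Mul(-1, Rational(27834, 11)) = Rational(-27834, 11)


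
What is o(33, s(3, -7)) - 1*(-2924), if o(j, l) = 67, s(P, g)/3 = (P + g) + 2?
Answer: 2991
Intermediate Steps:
s(P, g) = 6 + 3*P + 3*g (s(P, g) = 3*((P + g) + 2) = 3*(2 + P + g) = 6 + 3*P + 3*g)
o(33, s(3, -7)) - 1*(-2924) = 67 - 1*(-2924) = 67 + 2924 = 2991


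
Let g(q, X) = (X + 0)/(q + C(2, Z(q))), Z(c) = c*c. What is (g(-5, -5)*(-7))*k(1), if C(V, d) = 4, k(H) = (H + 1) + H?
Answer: -105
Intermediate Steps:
Z(c) = c²
k(H) = 1 + 2*H (k(H) = (1 + H) + H = 1 + 2*H)
g(q, X) = X/(4 + q) (g(q, X) = (X + 0)/(q + 4) = X/(4 + q))
(g(-5, -5)*(-7))*k(1) = (-5/(4 - 5)*(-7))*(1 + 2*1) = (-5/(-1)*(-7))*(1 + 2) = (-5*(-1)*(-7))*3 = (5*(-7))*3 = -35*3 = -105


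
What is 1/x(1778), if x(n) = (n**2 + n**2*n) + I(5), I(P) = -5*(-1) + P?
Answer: 1/5623924246 ≈ 1.7781e-10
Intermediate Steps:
I(P) = 5 + P
x(n) = 10 + n**2 + n**3 (x(n) = (n**2 + n**2*n) + (5 + 5) = (n**2 + n**3) + 10 = 10 + n**2 + n**3)
1/x(1778) = 1/(10 + 1778**2 + 1778**3) = 1/(10 + 3161284 + 5620762952) = 1/5623924246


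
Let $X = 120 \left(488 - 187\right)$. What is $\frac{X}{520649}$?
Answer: $\frac{36120}{520649} \approx 0.069375$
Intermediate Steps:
$X = 36120$ ($X = 120 \cdot 301 = 36120$)
$\frac{X}{520649} = \frac{36120}{520649}$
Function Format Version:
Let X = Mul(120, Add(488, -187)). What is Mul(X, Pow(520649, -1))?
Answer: Rational(36120, 520649) ≈ 0.069375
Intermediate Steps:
X = 36120 (X = Mul(120, 301) = 36120)
Mul(X, Pow(520649, -1)) = Mul(36120, Pow(520649, -1)) = Mul(36120, Rational(1, 520649)) = Rational(36120, 520649)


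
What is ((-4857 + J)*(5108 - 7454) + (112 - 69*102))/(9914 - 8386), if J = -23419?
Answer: 173635/4 ≈ 43409.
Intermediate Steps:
((-4857 + J)*(5108 - 7454) + (112 - 69*102))/(9914 - 8386) = ((-4857 - 23419)*(5108 - 7454) + (112 - 69*102))/(9914 - 8386) = (-28276*(-2346) + (112 - 7038))/1528 = (66335496 - 6926)*(1/1528) = 66328570*(1/1528) = 173635/4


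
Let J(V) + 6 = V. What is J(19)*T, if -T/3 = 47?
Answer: -1833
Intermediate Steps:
T = -141 (T = -3*47 = -141)
J(V) = -6 + V
J(19)*T = (-6 + 19)*(-141) = 13*(-141) = -1833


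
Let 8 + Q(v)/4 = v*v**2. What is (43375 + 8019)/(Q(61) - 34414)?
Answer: 25697/436739 ≈ 0.058838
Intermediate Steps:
Q(v) = -32 + 4*v**3 (Q(v) = -32 + 4*(v*v**2) = -32 + 4*v**3)
(43375 + 8019)/(Q(61) - 34414) = (43375 + 8019)/((-32 + 4*61**3) - 34414) = 51394/((-32 + 4*226981) - 34414) = 51394/((-32 + 907924) - 34414) = 51394/(907892 - 34414) = 51394/873478 = 51394*(1/873478) = 25697/436739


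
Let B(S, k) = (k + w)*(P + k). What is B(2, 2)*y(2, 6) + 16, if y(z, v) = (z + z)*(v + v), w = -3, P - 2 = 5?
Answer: -416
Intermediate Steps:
P = 7 (P = 2 + 5 = 7)
B(S, k) = (-3 + k)*(7 + k) (B(S, k) = (k - 3)*(7 + k) = (-3 + k)*(7 + k))
y(z, v) = 4*v*z (y(z, v) = (2*z)*(2*v) = 4*v*z)
B(2, 2)*y(2, 6) + 16 = (-21 + 2**2 + 4*2)*(4*6*2) + 16 = (-21 + 4 + 8)*48 + 16 = -9*48 + 16 = -432 + 16 = -416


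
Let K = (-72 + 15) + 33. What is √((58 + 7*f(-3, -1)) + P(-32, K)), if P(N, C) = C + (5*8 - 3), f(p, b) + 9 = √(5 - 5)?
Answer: 2*√2 ≈ 2.8284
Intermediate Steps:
f(p, b) = -9 (f(p, b) = -9 + √(5 - 5) = -9 + √0 = -9 + 0 = -9)
K = -24 (K = -57 + 33 = -24)
P(N, C) = 37 + C (P(N, C) = C + (40 - 3) = C + 37 = 37 + C)
√((58 + 7*f(-3, -1)) + P(-32, K)) = √((58 + 7*(-9)) + (37 - 24)) = √((58 - 63) + 13) = √(-5 + 13) = √8 = 2*√2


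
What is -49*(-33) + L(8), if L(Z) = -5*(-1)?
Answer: 1622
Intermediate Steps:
L(Z) = 5
-49*(-33) + L(8) = -49*(-33) + 5 = 1617 + 5 = 1622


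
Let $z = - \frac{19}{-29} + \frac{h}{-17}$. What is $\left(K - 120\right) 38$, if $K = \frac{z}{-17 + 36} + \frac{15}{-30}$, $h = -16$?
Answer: $- \frac{2255873}{493} \approx -4575.8$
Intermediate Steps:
$z = \frac{787}{493}$ ($z = - \frac{19}{-29} - \frac{16}{-17} = \left(-19\right) \left(- \frac{1}{29}\right) - - \frac{16}{17} = \frac{19}{29} + \frac{16}{17} = \frac{787}{493} \approx 1.5963$)
$K = - \frac{7793}{18734}$ ($K = \frac{787}{493 \left(-17 + 36\right)} + \frac{15}{-30} = \frac{787}{493 \cdot 19} + 15 \left(- \frac{1}{30}\right) = \frac{787}{493} \cdot \frac{1}{19} - \frac{1}{2} = \frac{787}{9367} - \frac{1}{2} = - \frac{7793}{18734} \approx -0.41598$)
$\left(K - 120\right) 38 = \left(- \frac{7793}{18734} - 120\right) 38 = \left(- \frac{2255873}{18734}\right) 38 = - \frac{2255873}{493}$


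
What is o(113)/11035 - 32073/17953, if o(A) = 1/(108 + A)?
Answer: -6016733054/3367893035 ≈ -1.7865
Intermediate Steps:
o(113)/11035 - 32073/17953 = 1/((108 + 113)*11035) - 32073/17953 = (1/11035)/221 - 32073*1/17953 = (1/221)*(1/11035) - 32073/17953 = 1/2438735 - 32073/17953 = -6016733054/3367893035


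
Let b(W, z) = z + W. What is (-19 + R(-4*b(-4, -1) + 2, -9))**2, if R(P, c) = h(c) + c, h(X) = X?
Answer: 1369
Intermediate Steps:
b(W, z) = W + z
R(P, c) = 2*c (R(P, c) = c + c = 2*c)
(-19 + R(-4*b(-4, -1) + 2, -9))**2 = (-19 + 2*(-9))**2 = (-19 - 18)**2 = (-37)**2 = 1369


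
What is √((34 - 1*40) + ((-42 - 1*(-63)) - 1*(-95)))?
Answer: √110 ≈ 10.488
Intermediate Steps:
√((34 - 1*40) + ((-42 - 1*(-63)) - 1*(-95))) = √((34 - 40) + ((-42 + 63) + 95)) = √(-6 + (21 + 95)) = √(-6 + 116) = √110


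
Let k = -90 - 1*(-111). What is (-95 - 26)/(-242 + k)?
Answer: 121/221 ≈ 0.54751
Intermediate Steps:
k = 21 (k = -90 + 111 = 21)
(-95 - 26)/(-242 + k) = (-95 - 26)/(-242 + 21) = -121/(-221) = -121*(-1/221) = 121/221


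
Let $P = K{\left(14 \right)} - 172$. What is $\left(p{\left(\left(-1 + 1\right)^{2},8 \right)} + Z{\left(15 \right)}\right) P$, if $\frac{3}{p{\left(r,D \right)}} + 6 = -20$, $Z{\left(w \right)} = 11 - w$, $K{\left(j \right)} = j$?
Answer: $\frac{8453}{13} \approx 650.23$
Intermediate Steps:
$p{\left(r,D \right)} = - \frac{3}{26}$ ($p{\left(r,D \right)} = \frac{3}{-6 - 20} = \frac{3}{-26} = 3 \left(- \frac{1}{26}\right) = - \frac{3}{26}$)
$P = -158$ ($P = 14 - 172 = -158$)
$\left(p{\left(\left(-1 + 1\right)^{2},8 \right)} + Z{\left(15 \right)}\right) P = \left(- \frac{3}{26} + \left(11 - 15\right)\right) \left(-158\right) = \left(- \frac{3}{26} - 4\right) \left(-158\right) = \left(- \frac{107}{26}\right) \left(-158\right) = \frac{8453}{13}$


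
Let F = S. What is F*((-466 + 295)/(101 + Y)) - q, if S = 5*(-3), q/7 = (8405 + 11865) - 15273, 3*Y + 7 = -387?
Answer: -3190784/91 ≈ -35064.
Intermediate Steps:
Y = -394/3 (Y = -7/3 + (⅓)*(-387) = -7/3 - 129 = -394/3 ≈ -131.33)
q = 34979 (q = 7*((8405 + 11865) - 15273) = 7*(20270 - 15273) = 7*4997 = 34979)
S = -15
F = -15
F*((-466 + 295)/(101 + Y)) - q = -15*(-466 + 295)/(101 - 394/3) - 1*34979 = -(-2565)/(-91/3) - 34979 = -(-2565)*(-3)/91 - 34979 = -15*513/91 - 34979 = -7695/91 - 34979 = -3190784/91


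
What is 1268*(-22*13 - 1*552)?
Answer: -1062584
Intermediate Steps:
1268*(-22*13 - 1*552) = 1268*(-286 - 552) = 1268*(-838) = -1062584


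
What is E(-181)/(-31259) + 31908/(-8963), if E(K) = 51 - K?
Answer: -999491588/280174417 ≈ -3.5674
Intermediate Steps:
E(-181)/(-31259) + 31908/(-8963) = (51 - 1*(-181))/(-31259) + 31908/(-8963) = (51 + 181)*(-1/31259) + 31908*(-1/8963) = 232*(-1/31259) - 31908/8963 = -232/31259 - 31908/8963 = -999491588/280174417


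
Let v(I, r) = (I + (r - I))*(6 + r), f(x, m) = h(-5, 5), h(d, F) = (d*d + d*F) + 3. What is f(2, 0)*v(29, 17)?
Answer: 1173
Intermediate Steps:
h(d, F) = 3 + d² + F*d (h(d, F) = (d² + F*d) + 3 = 3 + d² + F*d)
f(x, m) = 3 (f(x, m) = 3 + (-5)² + 5*(-5) = 3 + 25 - 25 = 3)
v(I, r) = r*(6 + r)
f(2, 0)*v(29, 17) = 3*(17*(6 + 17)) = 3*(17*23) = 3*391 = 1173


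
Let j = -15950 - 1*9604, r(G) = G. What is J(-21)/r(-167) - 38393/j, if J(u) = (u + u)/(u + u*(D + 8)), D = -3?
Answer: 2134371/1422506 ≈ 1.5004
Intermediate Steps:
j = -25554 (j = -15950 - 9604 = -25554)
J(u) = ⅓ (J(u) = (u + u)/(u + u*(-3 + 8)) = (2*u)/(u + u*5) = (2*u)/(u + 5*u) = (2*u)/((6*u)) = (2*u)*(1/(6*u)) = ⅓)
J(-21)/r(-167) - 38393/j = (⅓)/(-167) - 38393/(-25554) = (⅓)*(-1/167) - 38393*(-1/25554) = -1/501 + 38393/25554 = 2134371/1422506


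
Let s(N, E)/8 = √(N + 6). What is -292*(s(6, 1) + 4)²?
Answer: -228928 - 37376*√3 ≈ -2.9367e+5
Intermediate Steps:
s(N, E) = 8*√(6 + N) (s(N, E) = 8*√(N + 6) = 8*√(6 + N))
-292*(s(6, 1) + 4)² = -292*(8*√(6 + 6) + 4)² = -292*(8*√12 + 4)² = -292*(8*(2*√3) + 4)² = -292*(16*√3 + 4)² = -292*(4 + 16*√3)²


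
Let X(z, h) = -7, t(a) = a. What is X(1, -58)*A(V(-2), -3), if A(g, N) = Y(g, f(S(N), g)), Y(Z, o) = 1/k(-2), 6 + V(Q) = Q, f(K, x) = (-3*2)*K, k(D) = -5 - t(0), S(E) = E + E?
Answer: 7/5 ≈ 1.4000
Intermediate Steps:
S(E) = 2*E
k(D) = -5 (k(D) = -5 - 1*0 = -5 + 0 = -5)
f(K, x) = -6*K
V(Q) = -6 + Q
Y(Z, o) = -⅕ (Y(Z, o) = 1/(-5) = -⅕)
A(g, N) = -⅕
X(1, -58)*A(V(-2), -3) = -7*(-⅕) = 7/5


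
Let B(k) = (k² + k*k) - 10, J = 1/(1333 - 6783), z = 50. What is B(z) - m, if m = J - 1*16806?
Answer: 118788201/5450 ≈ 21796.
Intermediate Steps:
J = -1/5450 (J = 1/(-5450) = -1/5450 ≈ -0.00018349)
m = -91592701/5450 (m = -1/5450 - 1*16806 = -1/5450 - 16806 = -91592701/5450 ≈ -16806.)
B(k) = -10 + 2*k² (B(k) = (k² + k²) - 10 = 2*k² - 10 = -10 + 2*k²)
B(z) - m = (-10 + 2*50²) - 1*(-91592701/5450) = (-10 + 2*2500) + 91592701/5450 = (-10 + 5000) + 91592701/5450 = 4990 + 91592701/5450 = 118788201/5450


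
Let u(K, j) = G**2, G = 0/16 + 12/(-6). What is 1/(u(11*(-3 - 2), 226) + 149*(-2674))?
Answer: -1/398422 ≈ -2.5099e-6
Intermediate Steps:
G = -2 (G = 0*(1/16) + 12*(-1/6) = 0 - 2 = -2)
u(K, j) = 4 (u(K, j) = (-2)**2 = 4)
1/(u(11*(-3 - 2), 226) + 149*(-2674)) = 1/(4 + 149*(-2674)) = 1/(4 - 398426) = 1/(-398422) = -1/398422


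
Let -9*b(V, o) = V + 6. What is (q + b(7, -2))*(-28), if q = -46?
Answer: 11956/9 ≈ 1328.4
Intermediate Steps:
b(V, o) = -⅔ - V/9 (b(V, o) = -(V + 6)/9 = -(6 + V)/9 = -⅔ - V/9)
(q + b(7, -2))*(-28) = (-46 + (-⅔ - ⅑*7))*(-28) = (-46 + (-⅔ - 7/9))*(-28) = (-46 - 13/9)*(-28) = -427/9*(-28) = 11956/9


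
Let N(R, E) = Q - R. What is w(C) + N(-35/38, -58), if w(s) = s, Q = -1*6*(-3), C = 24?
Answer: 1631/38 ≈ 42.921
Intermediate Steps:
Q = 18 (Q = -6*(-3) = 18)
N(R, E) = 18 - R
w(C) + N(-35/38, -58) = 24 + (18 - (-35)/38) = 24 + (18 - 1*(-35/38)) = 24 + (18 + 35/38) = 24 + 719/38 = 1631/38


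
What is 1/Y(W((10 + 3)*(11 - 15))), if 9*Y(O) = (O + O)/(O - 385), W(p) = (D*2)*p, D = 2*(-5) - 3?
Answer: 8703/2704 ≈ 3.2186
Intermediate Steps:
D = -13 (D = -10 - 3 = -13)
W(p) = -26*p (W(p) = (-13*2)*p = -26*p)
Y(O) = 2*O/(9*(-385 + O)) (Y(O) = ((O + O)/(O - 385))/9 = ((2*O)/(-385 + O))/9 = (2*O/(-385 + O))/9 = 2*O/(9*(-385 + O)))
1/Y(W((10 + 3)*(11 - 15))) = 1/(2*(-26*(10 + 3)*(11 - 15))/(9*(-385 - 26*(10 + 3)*(11 - 15)))) = 1/(2*(-338*(-4))/(9*(-385 - 338*(-4)))) = 1/(2*(-26*(-52))/(9*(-385 - 26*(-52)))) = 1/((2/9)*1352/(-385 + 1352)) = 1/((2/9)*1352/967) = 1/((2/9)*1352*(1/967)) = 1/(2704/8703) = 8703/2704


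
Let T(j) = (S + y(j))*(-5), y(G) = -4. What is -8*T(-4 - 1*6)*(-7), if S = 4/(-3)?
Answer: 4480/3 ≈ 1493.3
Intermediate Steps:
S = -4/3 (S = 4*(-1/3) = -4/3 ≈ -1.3333)
T(j) = 80/3 (T(j) = (-4/3 - 4)*(-5) = -16/3*(-5) = 80/3)
-8*T(-4 - 1*6)*(-7) = -8*80/3*(-7) = -640/3*(-7) = 4480/3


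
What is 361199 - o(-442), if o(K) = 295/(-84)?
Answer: 30341011/84 ≈ 3.6120e+5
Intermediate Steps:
o(K) = -295/84 (o(K) = 295*(-1/84) = -295/84)
361199 - o(-442) = 361199 - 1*(-295/84) = 361199 + 295/84 = 30341011/84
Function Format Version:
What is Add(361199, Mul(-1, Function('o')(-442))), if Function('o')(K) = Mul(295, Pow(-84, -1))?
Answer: Rational(30341011, 84) ≈ 3.6120e+5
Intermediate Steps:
Function('o')(K) = Rational(-295, 84) (Function('o')(K) = Mul(295, Rational(-1, 84)) = Rational(-295, 84))
Add(361199, Mul(-1, Function('o')(-442))) = Add(361199, Mul(-1, Rational(-295, 84))) = Add(361199, Rational(295, 84)) = Rational(30341011, 84)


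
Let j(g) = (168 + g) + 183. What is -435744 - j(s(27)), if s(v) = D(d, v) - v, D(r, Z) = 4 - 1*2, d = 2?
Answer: -436070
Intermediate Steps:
D(r, Z) = 2 (D(r, Z) = 4 - 2 = 2)
s(v) = 2 - v
j(g) = 351 + g
-435744 - j(s(27)) = -435744 - (351 + (2 - 1*27)) = -435744 - (351 + (2 - 27)) = -435744 - (351 - 25) = -435744 - 1*326 = -435744 - 326 = -436070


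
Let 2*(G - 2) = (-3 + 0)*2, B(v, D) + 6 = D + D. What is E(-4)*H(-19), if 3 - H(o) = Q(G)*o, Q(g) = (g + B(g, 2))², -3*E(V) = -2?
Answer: 116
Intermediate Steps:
E(V) = ⅔ (E(V) = -⅓*(-2) = ⅔)
B(v, D) = -6 + 2*D (B(v, D) = -6 + (D + D) = -6 + 2*D)
G = -1 (G = 2 + ((-3 + 0)*2)/2 = 2 + (-3*2)/2 = 2 + (½)*(-6) = 2 - 3 = -1)
Q(g) = (-2 + g)² (Q(g) = (g + (-6 + 2*2))² = (g + (-6 + 4))² = (g - 2)² = (-2 + g)²)
H(o) = 3 - 9*o (H(o) = 3 - (-2 - 1)²*o = 3 - (-3)²*o = 3 - 9*o)
E(-4)*H(-19) = 2*(3 - 9*(-19))/3 = 2*(3 + 171)/3 = (⅔)*174 = 116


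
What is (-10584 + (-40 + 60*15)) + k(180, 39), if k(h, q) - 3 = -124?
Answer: -9845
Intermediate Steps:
k(h, q) = -121 (k(h, q) = 3 - 124 = -121)
(-10584 + (-40 + 60*15)) + k(180, 39) = (-10584 + (-40 + 60*15)) - 121 = (-10584 + (-40 + 900)) - 121 = (-10584 + 860) - 121 = -9724 - 121 = -9845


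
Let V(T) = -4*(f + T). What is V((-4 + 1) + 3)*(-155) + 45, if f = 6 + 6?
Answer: 7485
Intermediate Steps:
f = 12
V(T) = -48 - 4*T (V(T) = -4*(12 + T) = -48 - 4*T)
V((-4 + 1) + 3)*(-155) + 45 = (-48 - 4*((-4 + 1) + 3))*(-155) + 45 = (-48 - 4*(-3 + 3))*(-155) + 45 = (-48 - 4*0)*(-155) + 45 = (-48 + 0)*(-155) + 45 = -48*(-155) + 45 = 7440 + 45 = 7485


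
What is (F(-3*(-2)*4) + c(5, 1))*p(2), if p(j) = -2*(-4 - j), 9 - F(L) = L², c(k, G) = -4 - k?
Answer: -6912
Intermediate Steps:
F(L) = 9 - L²
p(j) = 8 + 2*j
(F(-3*(-2)*4) + c(5, 1))*p(2) = ((9 - (-3*(-2)*4)²) + (-4 - 1*5))*(8 + 2*2) = ((9 - (6*4)²) + (-4 - 5))*(8 + 4) = ((9 - 1*24²) - 9)*12 = ((9 - 1*576) - 9)*12 = ((9 - 576) - 9)*12 = (-567 - 9)*12 = -576*12 = -6912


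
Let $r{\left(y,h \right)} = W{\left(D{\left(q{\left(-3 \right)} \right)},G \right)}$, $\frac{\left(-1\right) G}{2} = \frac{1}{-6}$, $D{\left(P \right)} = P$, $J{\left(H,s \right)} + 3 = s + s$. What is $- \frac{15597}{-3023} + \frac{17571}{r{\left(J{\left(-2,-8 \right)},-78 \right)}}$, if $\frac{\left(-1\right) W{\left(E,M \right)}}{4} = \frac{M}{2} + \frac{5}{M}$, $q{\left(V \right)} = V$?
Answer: $- \frac{156512745}{550186} \approx -284.47$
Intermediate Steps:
$J{\left(H,s \right)} = -3 + 2 s$ ($J{\left(H,s \right)} = -3 + \left(s + s\right) = -3 + 2 s$)
$G = \frac{1}{3}$ ($G = - \frac{2}{-6} = \left(-2\right) \left(- \frac{1}{6}\right) = \frac{1}{3} \approx 0.33333$)
$W{\left(E,M \right)} = - \frac{20}{M} - 2 M$ ($W{\left(E,M \right)} = - 4 \left(\frac{M}{2} + \frac{5}{M}\right) = - \frac{20}{M} - 2 M$)
$r{\left(y,h \right)} = - \frac{182}{3}$ ($r{\left(y,h \right)} = - 20 \frac{1}{\frac{1}{3}} - \frac{2}{3} = \left(-20\right) 3 - \frac{2}{3} = -60 - \frac{2}{3} = - \frac{182}{3}$)
$- \frac{15597}{-3023} + \frac{17571}{r{\left(J{\left(-2,-8 \right)},-78 \right)}} = - \frac{15597}{-3023} + \frac{17571}{- \frac{182}{3}} = \left(-15597\right) \left(- \frac{1}{3023}\right) + 17571 \left(- \frac{3}{182}\right) = \frac{15597}{3023} - \frac{52713}{182} = - \frac{156512745}{550186}$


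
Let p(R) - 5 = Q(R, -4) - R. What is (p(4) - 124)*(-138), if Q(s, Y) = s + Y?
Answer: 16974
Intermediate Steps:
Q(s, Y) = Y + s
p(R) = 1 (p(R) = 5 + ((-4 + R) - R) = 5 - 4 = 1)
(p(4) - 124)*(-138) = (1 - 124)*(-138) = -123*(-138) = 16974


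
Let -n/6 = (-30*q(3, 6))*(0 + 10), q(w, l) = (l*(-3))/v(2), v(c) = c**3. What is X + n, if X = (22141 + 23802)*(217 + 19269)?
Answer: 895241248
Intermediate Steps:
q(w, l) = -3*l/8 (q(w, l) = (l*(-3))/(2**3) = -3*l/8)
n = -4050 (n = -6*(-(-45)*6/4)*(0 + 10) = -6*(-30*(-9/4))*10 = -405*10 = -6*675 = -4050)
X = 895245298 (X = 45943*19486 = 895245298)
X + n = 895245298 - 4050 = 895241248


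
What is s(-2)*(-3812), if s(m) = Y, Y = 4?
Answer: -15248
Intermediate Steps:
s(m) = 4
s(-2)*(-3812) = 4*(-3812) = -15248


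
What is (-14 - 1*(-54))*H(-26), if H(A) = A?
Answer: -1040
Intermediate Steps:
(-14 - 1*(-54))*H(-26) = (-14 - 1*(-54))*(-26) = (-14 + 54)*(-26) = 40*(-26) = -1040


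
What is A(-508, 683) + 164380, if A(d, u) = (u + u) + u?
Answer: 166429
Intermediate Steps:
A(d, u) = 3*u (A(d, u) = 2*u + u = 3*u)
A(-508, 683) + 164380 = 3*683 + 164380 = 2049 + 164380 = 166429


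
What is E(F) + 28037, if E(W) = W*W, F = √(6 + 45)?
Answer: 28088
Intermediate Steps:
F = √51 ≈ 7.1414
E(W) = W²
E(F) + 28037 = (√51)² + 28037 = 51 + 28037 = 28088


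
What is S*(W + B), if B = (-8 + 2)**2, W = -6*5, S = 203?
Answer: 1218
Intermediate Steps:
W = -30
B = 36 (B = (-6)**2 = 36)
S*(W + B) = 203*(-30 + 36) = 203*6 = 1218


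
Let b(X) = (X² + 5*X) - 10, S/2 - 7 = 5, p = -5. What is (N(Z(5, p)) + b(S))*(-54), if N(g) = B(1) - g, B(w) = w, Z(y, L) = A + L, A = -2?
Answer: -37476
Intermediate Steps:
Z(y, L) = -2 + L
S = 24 (S = 14 + 2*5 = 14 + 10 = 24)
b(X) = -10 + X² + 5*X
N(g) = 1 - g
(N(Z(5, p)) + b(S))*(-54) = ((1 - (-2 - 5)) + (-10 + 24² + 5*24))*(-54) = ((1 - 1*(-7)) + (-10 + 576 + 120))*(-54) = ((1 + 7) + 686)*(-54) = (8 + 686)*(-54) = 694*(-54) = -37476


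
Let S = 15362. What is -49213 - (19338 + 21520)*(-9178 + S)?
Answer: -252715085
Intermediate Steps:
-49213 - (19338 + 21520)*(-9178 + S) = -49213 - (19338 + 21520)*(-9178 + 15362) = -49213 - 40858*6184 = -49213 - 1*252665872 = -49213 - 252665872 = -252715085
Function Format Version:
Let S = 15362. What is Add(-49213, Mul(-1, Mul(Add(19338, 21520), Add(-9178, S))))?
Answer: -252715085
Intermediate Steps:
Add(-49213, Mul(-1, Mul(Add(19338, 21520), Add(-9178, S)))) = Add(-49213, Mul(-1, Mul(Add(19338, 21520), Add(-9178, 15362)))) = Add(-49213, Mul(-1, Mul(40858, 6184))) = Add(-49213, Mul(-1, 252665872)) = Add(-49213, -252665872) = -252715085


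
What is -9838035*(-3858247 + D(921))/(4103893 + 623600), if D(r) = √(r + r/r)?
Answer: 145431298945/18113 - 1093115*√922/525277 ≈ 8.0290e+6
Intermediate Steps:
D(r) = √(1 + r) (D(r) = √(r + 1) = √(1 + r))
-9838035*(-3858247 + D(921))/(4103893 + 623600) = -9838035*(-3858247 + √(1 + 921))/(4103893 + 623600) = -(-145431298945/18113 + 1093115*√922/525277) = -9838035*(-133043/163017 + √922/4727493) = 145431298945/18113 - 1093115*√922/525277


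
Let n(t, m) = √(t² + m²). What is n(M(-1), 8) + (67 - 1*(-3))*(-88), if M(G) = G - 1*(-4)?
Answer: -6160 + √73 ≈ -6151.5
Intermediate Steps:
M(G) = 4 + G (M(G) = G + 4 = 4 + G)
n(t, m) = √(m² + t²)
n(M(-1), 8) + (67 - 1*(-3))*(-88) = √(8² + (4 - 1)²) + (67 - 1*(-3))*(-88) = √(64 + 3²) + (67 + 3)*(-88) = √(64 + 9) + 70*(-88) = √73 - 6160 = -6160 + √73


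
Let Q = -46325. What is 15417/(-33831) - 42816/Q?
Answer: 27196873/58045225 ≈ 0.46855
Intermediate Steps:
15417/(-33831) - 42816/Q = 15417/(-33831) - 42816/(-46325) = 15417*(-1/33831) - 42816*(-1/46325) = -571/1253 + 42816/46325 = 27196873/58045225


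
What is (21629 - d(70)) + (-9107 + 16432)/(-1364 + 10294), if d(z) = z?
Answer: 38505839/1786 ≈ 21560.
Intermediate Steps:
(21629 - d(70)) + (-9107 + 16432)/(-1364 + 10294) = (21629 - 1*70) + (-9107 + 16432)/(-1364 + 10294) = (21629 - 70) + 7325/8930 = 21559 + 7325*(1/8930) = 21559 + 1465/1786 = 38505839/1786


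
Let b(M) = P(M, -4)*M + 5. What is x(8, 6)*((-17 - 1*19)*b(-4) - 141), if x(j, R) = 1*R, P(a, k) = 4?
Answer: 1530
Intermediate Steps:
x(j, R) = R
b(M) = 5 + 4*M (b(M) = 4*M + 5 = 5 + 4*M)
x(8, 6)*((-17 - 1*19)*b(-4) - 141) = 6*((-17 - 1*19)*(5 + 4*(-4)) - 141) = 6*((-17 - 19)*(5 - 16) - 141) = 6*(-36*(-11) - 141) = 6*(396 - 141) = 6*255 = 1530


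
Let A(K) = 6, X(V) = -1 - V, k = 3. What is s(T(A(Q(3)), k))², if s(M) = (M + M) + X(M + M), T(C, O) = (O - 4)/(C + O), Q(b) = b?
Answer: 1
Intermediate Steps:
T(C, O) = (-4 + O)/(C + O)
s(M) = -1 (s(M) = (M + M) + (-1 - (M + M)) = 2*M + (-1 - 2*M) = -1)
s(T(A(Q(3)), k))² = (-1)² = 1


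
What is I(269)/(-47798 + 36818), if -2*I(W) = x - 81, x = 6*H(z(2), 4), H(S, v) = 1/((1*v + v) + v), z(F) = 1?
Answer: -161/43920 ≈ -0.0036658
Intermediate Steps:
H(S, v) = 1/(3*v) (H(S, v) = 1/((v + v) + v) = 1/(2*v + v) = 1/(3*v))
x = ½ (x = 6*((⅓)/4) = 6*((⅓)*(¼)) = 6*(1/12) = ½ ≈ 0.50000)
I(W) = 161/4 (I(W) = -(½ - 81)/2 = -½*(-161/2) = 161/4)
I(269)/(-47798 + 36818) = 161/(4*(-47798 + 36818)) = (161/4)/(-10980) = (161/4)*(-1/10980) = -161/43920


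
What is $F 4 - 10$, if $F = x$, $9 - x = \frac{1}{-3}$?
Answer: $\frac{82}{3} \approx 27.333$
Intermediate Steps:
$x = \frac{28}{3}$ ($x = 9 - \frac{1}{-3} = 9 - - \frac{1}{3} = 9 + \frac{1}{3} = \frac{28}{3} \approx 9.3333$)
$F = \frac{28}{3} \approx 9.3333$
$F 4 - 10 = \frac{28}{3} \cdot 4 - 10 = \frac{112}{3} - 10 = \frac{82}{3}$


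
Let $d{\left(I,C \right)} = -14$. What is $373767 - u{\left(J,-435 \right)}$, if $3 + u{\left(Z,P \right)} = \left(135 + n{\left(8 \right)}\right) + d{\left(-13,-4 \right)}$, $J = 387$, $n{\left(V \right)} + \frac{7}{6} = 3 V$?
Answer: $\frac{2241757}{6} \approx 3.7363 \cdot 10^{5}$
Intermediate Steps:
$n{\left(V \right)} = - \frac{7}{6} + 3 V$
$u{\left(Z,P \right)} = \frac{845}{6}$ ($u{\left(Z,P \right)} = -3 + \left(\left(135 + \left(- \frac{7}{6} + 3 \cdot 8\right)\right) - 14\right) = -3 + \left(\left(135 + \left(- \frac{7}{6} + 24\right)\right) - 14\right) = -3 + \left(\left(135 + \frac{137}{6}\right) - 14\right) = -3 + \left(\frac{947}{6} - 14\right) = -3 + \frac{863}{6} = \frac{845}{6}$)
$373767 - u{\left(J,-435 \right)} = 373767 - \frac{845}{6} = \frac{2241757}{6}$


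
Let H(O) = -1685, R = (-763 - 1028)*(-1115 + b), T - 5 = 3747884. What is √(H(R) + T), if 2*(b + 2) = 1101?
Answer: 2*√936551 ≈ 1935.5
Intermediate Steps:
T = 3747889 (T = 5 + 3747884 = 3747889)
b = 1097/2 (b = -2 + (½)*1101 = -2 + 1101/2 = 1097/2 ≈ 548.50)
R = 2029203/2 (R = (-763 - 1028)*(-1115 + 1097/2) = -1791*(-1133/2) = 2029203/2 ≈ 1.0146e+6)
√(H(R) + T) = √(-1685 + 3747889) = √3746204 = 2*√936551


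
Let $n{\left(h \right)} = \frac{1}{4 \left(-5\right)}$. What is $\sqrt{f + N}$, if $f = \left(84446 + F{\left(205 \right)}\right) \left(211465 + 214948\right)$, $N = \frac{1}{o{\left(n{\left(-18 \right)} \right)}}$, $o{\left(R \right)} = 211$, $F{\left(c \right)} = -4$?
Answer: $\frac{1583 \sqrt{639723093}}{211} \approx 1.8976 \cdot 10^{5}$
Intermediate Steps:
$n{\left(h \right)} = - \frac{1}{20}$ ($n{\left(h \right)} = \frac{1}{-20} = - \frac{1}{20}$)
$N = \frac{1}{211} \approx 0.0047393$
$f = 36007166546$ ($f = \left(84446 - 4\right) \left(211465 + 214948\right) = 84442 \cdot 426413 = 36007166546$)
$\sqrt{f + N} = \sqrt{36007166546 + \frac{1}{211}} = \sqrt{\frac{7597512141207}{211}} = \frac{1583 \sqrt{639723093}}{211}$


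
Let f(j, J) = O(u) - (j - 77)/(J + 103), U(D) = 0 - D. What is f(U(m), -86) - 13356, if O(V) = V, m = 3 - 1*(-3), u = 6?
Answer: -226867/17 ≈ -13345.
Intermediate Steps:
m = 6 (m = 3 + 3 = 6)
U(D) = -D
f(j, J) = 6 - (-77 + j)/(103 + J) (f(j, J) = 6 - (j - 77)/(J + 103) = 6 - (-77 + j)/(103 + J))
f(U(m), -86) - 13356 = (695 - (-1)*6 + 6*(-86))/(103 - 86) - 13356 = (695 - 1*(-6) - 516)/17 - 13356 = (695 + 6 - 516)/17 - 13356 = (1/17)*185 - 13356 = 185/17 - 13356 = -226867/17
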